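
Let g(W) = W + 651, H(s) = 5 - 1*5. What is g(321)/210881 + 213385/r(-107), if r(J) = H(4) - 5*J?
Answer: 8999872441/22564267 ≈ 398.85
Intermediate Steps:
H(s) = 0 (H(s) = 5 - 5 = 0)
g(W) = 651 + W
r(J) = -5*J (r(J) = 0 - 5*J = -5*J)
g(321)/210881 + 213385/r(-107) = (651 + 321)/210881 + 213385/((-5*(-107))) = 972*(1/210881) + 213385/535 = 972/210881 + 213385*(1/535) = 972/210881 + 42677/107 = 8999872441/22564267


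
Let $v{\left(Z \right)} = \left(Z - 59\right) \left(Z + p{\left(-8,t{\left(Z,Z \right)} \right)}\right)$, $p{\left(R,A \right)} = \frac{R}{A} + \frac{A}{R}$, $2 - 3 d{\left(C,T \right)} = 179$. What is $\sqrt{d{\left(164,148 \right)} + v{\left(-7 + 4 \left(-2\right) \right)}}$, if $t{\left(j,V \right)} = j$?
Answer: $\frac{\sqrt{785505}}{30} \approx 29.543$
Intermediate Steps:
$d{\left(C,T \right)} = -59$ ($d{\left(C,T \right)} = \frac{2}{3} - \frac{179}{3} = -59$)
$p{\left(R,A \right)} = \frac{A}{R} + \frac{R}{A}$
$v{\left(Z \right)} = \left(-59 + Z\right) \left(- \frac{8}{Z} + \frac{7 Z}{8}\right)$ ($v{\left(Z \right)} = \left(Z - 59\right) \left(Z + \left(\frac{Z}{-8} - \frac{8}{Z}\right)\right) = \left(-59 + Z\right) \left(Z + \left(Z \left(- \frac{1}{8}\right) - \frac{8}{Z}\right)\right) = \left(-59 + Z\right) \left(Z - \left(\frac{8}{Z} + \frac{Z}{8}\right)\right) = \left(-59 + Z\right) \left(- \frac{8}{Z} + \frac{7 Z}{8}\right)$)
$\sqrt{d{\left(164,148 \right)} + v{\left(-7 + 4 \left(-2\right) \right)}} = \sqrt{-59 - \left(8 - \frac{472}{-7 + 4 \left(-2\right)} - \frac{7 \left(-7 + 4 \left(-2\right)\right)^{2}}{8} + \frac{413 \left(-7 + 4 \left(-2\right)\right)}{8}\right)} = \sqrt{-59 - \left(8 - \frac{472}{-7 - 8} - \frac{7 \left(-7 - 8\right)^{2}}{8} + \frac{413 \left(-7 - 8\right)}{8}\right)} = \sqrt{-59 + \left(-8 + \frac{472}{-15} - - \frac{6195}{8} + \frac{7 \left(-15\right)^{2}}{8}\right)} = \sqrt{-59 + \left(-8 + 472 \left(- \frac{1}{15}\right) + \frac{6195}{8} + \frac{7}{8} \cdot 225\right)} = \sqrt{-59 + \left(-8 - \frac{472}{15} + \frac{6195}{8} + \frac{1575}{8}\right)} = \sqrt{-59 + \frac{55907}{60}} = \sqrt{\frac{52367}{60}} = \frac{\sqrt{785505}}{30}$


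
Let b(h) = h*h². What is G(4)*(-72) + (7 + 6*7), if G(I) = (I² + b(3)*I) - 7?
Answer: -8375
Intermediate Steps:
b(h) = h³
G(I) = -7 + I² + 27*I (G(I) = (I² + 3³*I) - 7 = (I² + 27*I) - 7 = -7 + I² + 27*I)
G(4)*(-72) + (7 + 6*7) = (-7 + 4² + 27*4)*(-72) + (7 + 6*7) = (-7 + 16 + 108)*(-72) + (7 + 42) = 117*(-72) + 49 = -8424 + 49 = -8375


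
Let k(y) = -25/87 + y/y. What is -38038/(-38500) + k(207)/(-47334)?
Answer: 508572413/514757250 ≈ 0.98798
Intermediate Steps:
k(y) = 62/87 (k(y) = -25*1/87 + 1 = -25/87 + 1 = 62/87)
-38038/(-38500) + k(207)/(-47334) = -38038/(-38500) + (62/87)/(-47334) = -38038*(-1/38500) + (62/87)*(-1/47334) = 247/250 - 31/2059029 = 508572413/514757250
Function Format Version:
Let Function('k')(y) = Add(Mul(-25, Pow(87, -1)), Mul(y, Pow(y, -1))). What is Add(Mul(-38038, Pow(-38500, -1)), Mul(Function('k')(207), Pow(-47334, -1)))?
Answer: Rational(508572413, 514757250) ≈ 0.98798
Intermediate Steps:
Function('k')(y) = Rational(62, 87) (Function('k')(y) = Add(Mul(-25, Rational(1, 87)), 1) = Add(Rational(-25, 87), 1) = Rational(62, 87))
Add(Mul(-38038, Pow(-38500, -1)), Mul(Function('k')(207), Pow(-47334, -1))) = Add(Mul(-38038, Pow(-38500, -1)), Mul(Rational(62, 87), Pow(-47334, -1))) = Add(Mul(-38038, Rational(-1, 38500)), Mul(Rational(62, 87), Rational(-1, 47334))) = Add(Rational(247, 250), Rational(-31, 2059029)) = Rational(508572413, 514757250)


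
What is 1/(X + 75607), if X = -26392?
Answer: 1/49215 ≈ 2.0319e-5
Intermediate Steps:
1/(X + 75607) = 1/(-26392 + 75607) = 1/49215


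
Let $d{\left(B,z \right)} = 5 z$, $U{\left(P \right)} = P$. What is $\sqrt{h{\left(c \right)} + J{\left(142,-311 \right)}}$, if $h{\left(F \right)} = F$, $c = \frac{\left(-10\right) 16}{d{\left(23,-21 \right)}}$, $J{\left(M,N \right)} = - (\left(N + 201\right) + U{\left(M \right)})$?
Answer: $\frac{8 i \sqrt{210}}{21} \approx 5.5205 i$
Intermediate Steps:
$J{\left(M,N \right)} = -201 - M - N$ ($J{\left(M,N \right)} = - (\left(N + 201\right) + M) = - (\left(201 + N\right) + M) = - (201 + M + N) = -201 - M - N$)
$c = \frac{32}{21}$ ($c = \frac{\left(-10\right) 16}{5 \left(-21\right)} = - \frac{160}{-105} = \left(-160\right) \left(- \frac{1}{105}\right) = \frac{32}{21} \approx 1.5238$)
$\sqrt{h{\left(c \right)} + J{\left(142,-311 \right)}} = \sqrt{\frac{32}{21} - 32} = \sqrt{- \frac{640}{21}} = \frac{8 i \sqrt{210}}{21}$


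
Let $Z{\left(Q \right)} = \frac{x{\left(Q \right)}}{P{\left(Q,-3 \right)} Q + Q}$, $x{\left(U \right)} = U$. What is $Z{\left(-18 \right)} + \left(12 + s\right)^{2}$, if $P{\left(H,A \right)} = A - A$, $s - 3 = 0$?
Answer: $226$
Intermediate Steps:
$s = 3$ ($s = 3 + 0 = 3$)
$P{\left(H,A \right)} = 0$
$Z{\left(Q \right)} = 1$ ($Z{\left(Q \right)} = \frac{Q}{0 Q + Q} = \frac{Q}{0 + Q} = \frac{Q}{Q} = 1$)
$Z{\left(-18 \right)} + \left(12 + s\right)^{2} = 1 + \left(12 + 3\right)^{2} = 1 + 15^{2} = 1 + 225 = 226$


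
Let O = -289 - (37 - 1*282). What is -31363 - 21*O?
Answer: -30439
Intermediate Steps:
O = -44 (O = -289 - (37 - 282) = -289 - 1*(-245) = -289 + 245 = -44)
-31363 - 21*O = -31363 - 21*(-44) = -31363 + 924 = -30439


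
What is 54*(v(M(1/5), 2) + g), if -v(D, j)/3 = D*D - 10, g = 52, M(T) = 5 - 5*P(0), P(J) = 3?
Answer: -11772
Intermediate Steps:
M(T) = -10 (M(T) = 5 - 5*3 = 5 - 15 = -10)
v(D, j) = 30 - 3*D² (v(D, j) = -3*(D*D - 10) = -3*(D² - 10) = -3*(-10 + D²) = 30 - 3*D²)
54*(v(M(1/5), 2) + g) = 54*((30 - 3*(-10)²) + 52) = 54*((30 - 3*100) + 52) = 54*((30 - 300) + 52) = 54*(-270 + 52) = 54*(-218) = -11772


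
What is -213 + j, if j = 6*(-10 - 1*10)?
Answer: -333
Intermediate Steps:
j = -120 (j = 6*(-10 - 10) = 6*(-20) = -120)
-213 + j = -213 - 120 = -333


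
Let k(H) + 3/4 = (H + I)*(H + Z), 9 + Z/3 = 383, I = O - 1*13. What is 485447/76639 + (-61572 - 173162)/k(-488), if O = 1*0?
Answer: 688738462037/97372838421 ≈ 7.0732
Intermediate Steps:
O = 0
I = -13 (I = 0 - 1*13 = 0 - 13 = -13)
Z = 1122 (Z = -27 + 3*383 = -27 + 1149 = 1122)
k(H) = -¾ + (-13 + H)*(1122 + H) (k(H) = -¾ + (H - 13)*(H + 1122) = -¾ + (-13 + H)*(1122 + H))
485447/76639 + (-61572 - 173162)/k(-488) = 485447/76639 + (-61572 - 173162)/(-58347/4 + (-488)² + 1109*(-488)) = 485447*(1/76639) - 234734/(-58347/4 + 238144 - 541192) = 485447/76639 - 234734/(-1270539/4) = 485447/76639 - 234734*(-4/1270539) = 485447/76639 + 938936/1270539 = 688738462037/97372838421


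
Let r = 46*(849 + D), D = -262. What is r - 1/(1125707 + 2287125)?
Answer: 92153289663/3412832 ≈ 27002.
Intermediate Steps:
r = 27002 (r = 46*(849 - 262) = 46*587 = 27002)
r - 1/(1125707 + 2287125) = 27002 - 1/(1125707 + 2287125) = 27002 - 1/3412832 = 92153289663/3412832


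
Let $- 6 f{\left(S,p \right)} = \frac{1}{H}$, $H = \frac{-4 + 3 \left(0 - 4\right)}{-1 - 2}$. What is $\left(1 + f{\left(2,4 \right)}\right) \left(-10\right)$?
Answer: $- \frac{155}{16} \approx -9.6875$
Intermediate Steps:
$H = \frac{16}{3}$ ($H = \frac{-4 + 3 \left(-4\right)}{-3} = \left(-4 - 12\right) \left(- \frac{1}{3}\right) = \left(-16\right) \left(- \frac{1}{3}\right) = \frac{16}{3} \approx 5.3333$)
$f{\left(S,p \right)} = - \frac{1}{32}$ ($f{\left(S,p \right)} = - \frac{1}{6 \cdot \frac{16}{3}} = \left(- \frac{1}{6}\right) \frac{3}{16} = - \frac{1}{32}$)
$\left(1 + f{\left(2,4 \right)}\right) \left(-10\right) = \left(1 - \frac{1}{32}\right) \left(-10\right) = \frac{31}{32} \left(-10\right) = - \frac{155}{16}$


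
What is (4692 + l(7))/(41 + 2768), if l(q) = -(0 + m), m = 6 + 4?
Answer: 4682/2809 ≈ 1.6668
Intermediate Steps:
m = 10
l(q) = -10 (l(q) = -(0 + 10) = -1*10 = -10)
(4692 + l(7))/(41 + 2768) = (4692 - 10)/(41 + 2768) = 4682/2809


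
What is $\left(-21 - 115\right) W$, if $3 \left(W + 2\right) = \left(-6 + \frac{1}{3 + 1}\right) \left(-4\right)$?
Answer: $- \frac{2312}{3} \approx -770.67$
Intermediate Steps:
$W = \frac{17}{3}$ ($W = -2 + \frac{\left(-6 + \frac{1}{3 + 1}\right) \left(-4\right)}{3} = -2 + \frac{\left(-6 + \frac{1}{4}\right) \left(-4\right)}{3} = -2 + \frac{\left(- \frac{23}{4}\right) \left(-4\right)}{3} = -2 + \frac{1}{3} \cdot 23 = -2 + \frac{23}{3} = \frac{17}{3} \approx 5.6667$)
$\left(-21 - 115\right) W = \left(-21 - 115\right) \frac{17}{3} = \left(-136\right) \frac{17}{3} = - \frac{2312}{3}$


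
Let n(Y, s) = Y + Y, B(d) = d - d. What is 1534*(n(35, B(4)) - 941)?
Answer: -1336114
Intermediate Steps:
B(d) = 0
n(Y, s) = 2*Y
1534*(n(35, B(4)) - 941) = 1534*(2*35 - 941) = 1534*(70 - 941) = 1534*(-871) = -1336114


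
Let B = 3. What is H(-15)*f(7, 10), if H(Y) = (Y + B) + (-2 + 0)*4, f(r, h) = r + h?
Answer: -340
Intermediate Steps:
f(r, h) = h + r
H(Y) = -5 + Y (H(Y) = (Y + 3) + (-2 + 0)*4 = (3 + Y) - 2*4 = (3 + Y) - 8 = -5 + Y)
H(-15)*f(7, 10) = (-5 - 15)*(10 + 7) = -20*17 = -340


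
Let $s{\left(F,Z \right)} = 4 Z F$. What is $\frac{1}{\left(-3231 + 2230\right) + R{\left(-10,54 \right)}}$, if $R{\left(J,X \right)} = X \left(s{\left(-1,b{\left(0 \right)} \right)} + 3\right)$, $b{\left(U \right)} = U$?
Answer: $- \frac{1}{839} \approx -0.0011919$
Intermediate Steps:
$s{\left(F,Z \right)} = 4 F Z$
$R{\left(J,X \right)} = 3 X$ ($R{\left(J,X \right)} = X \left(4 \left(-1\right) 0 + 3\right) = X \left(0 + 3\right) = X 3 = 3 X$)
$\frac{1}{\left(-3231 + 2230\right) + R{\left(-10,54 \right)}} = \frac{1}{\left(-3231 + 2230\right) + 3 \cdot 54} = \frac{1}{-1001 + 162} = \frac{1}{-839} = - \frac{1}{839}$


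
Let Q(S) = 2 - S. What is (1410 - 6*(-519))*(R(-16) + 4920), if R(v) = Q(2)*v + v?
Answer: 22185696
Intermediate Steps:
R(v) = v (R(v) = (2 - 1*2)*v + v = (2 - 2)*v + v = 0*v + v = 0 + v = v)
(1410 - 6*(-519))*(R(-16) + 4920) = (1410 - 6*(-519))*(-16 + 4920) = (1410 + 3114)*4904 = 4524*4904 = 22185696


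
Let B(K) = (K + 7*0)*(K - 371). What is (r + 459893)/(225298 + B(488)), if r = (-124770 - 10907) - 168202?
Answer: 78007/141197 ≈ 0.55247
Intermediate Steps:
B(K) = K*(-371 + K) (B(K) = (K + 0)*(-371 + K) = K*(-371 + K))
r = -303879 (r = -135677 - 168202 = -303879)
(r + 459893)/(225298 + B(488)) = (-303879 + 459893)/(225298 + 488*(-371 + 488)) = 156014/(225298 + 488*117) = 156014/(225298 + 57096) = 156014/282394 = 156014*(1/282394) = 78007/141197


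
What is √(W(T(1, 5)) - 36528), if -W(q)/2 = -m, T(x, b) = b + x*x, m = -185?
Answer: I*√36898 ≈ 192.09*I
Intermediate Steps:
T(x, b) = b + x²
W(q) = -370 (W(q) = -(-2)*(-185) = -2*185 = -370)
√(W(T(1, 5)) - 36528) = √(-370 - 36528) = √(-36898) = I*√36898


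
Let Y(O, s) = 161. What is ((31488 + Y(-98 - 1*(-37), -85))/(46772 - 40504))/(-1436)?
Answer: -31649/9000848 ≈ -0.0035162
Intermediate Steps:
((31488 + Y(-98 - 1*(-37), -85))/(46772 - 40504))/(-1436) = ((31488 + 161)/(46772 - 40504))/(-1436) = (31649/6268)*(-1/1436) = -31649/9000848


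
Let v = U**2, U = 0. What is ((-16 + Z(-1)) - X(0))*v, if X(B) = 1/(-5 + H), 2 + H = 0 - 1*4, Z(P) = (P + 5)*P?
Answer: 0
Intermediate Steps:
Z(P) = P*(5 + P) (Z(P) = (5 + P)*P = P*(5 + P))
H = -6 (H = -2 + (0 - 1*4) = -2 + (0 - 4) = -2 - 4 = -6)
X(B) = -1/11 (X(B) = 1/(-5 - 6) = 1/(-11) = -1/11)
v = 0 (v = 0**2 = 0)
((-16 + Z(-1)) - X(0))*v = ((-16 - (5 - 1)) - 1*(-1/11))*0 = ((-16 - 1*4) + 1/11)*0 = ((-16 - 4) + 1/11)*0 = (-20 + 1/11)*0 = -219/11*0 = 0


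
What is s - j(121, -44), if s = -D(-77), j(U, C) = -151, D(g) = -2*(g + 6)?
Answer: 9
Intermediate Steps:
D(g) = -12 - 2*g (D(g) = -2*(6 + g) = -12 - 2*g)
s = -142 (s = -(-12 - 2*(-77)) = -(-12 + 154) = -1*142 = -142)
s - j(121, -44) = -142 - 1*(-151) = -142 + 151 = 9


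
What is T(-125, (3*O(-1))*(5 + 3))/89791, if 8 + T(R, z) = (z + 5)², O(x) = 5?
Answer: 15617/89791 ≈ 0.17393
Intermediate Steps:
T(R, z) = -8 + (5 + z)² (T(R, z) = -8 + (z + 5)² = -8 + (5 + z)²)
T(-125, (3*O(-1))*(5 + 3))/89791 = (-8 + (5 + (3*5)*(5 + 3))²)/89791 = (-8 + (5 + 15*8)²)*(1/89791) = (-8 + (5 + 120)²)*(1/89791) = (-8 + 125²)*(1/89791) = (-8 + 15625)*(1/89791) = 15617*(1/89791) = 15617/89791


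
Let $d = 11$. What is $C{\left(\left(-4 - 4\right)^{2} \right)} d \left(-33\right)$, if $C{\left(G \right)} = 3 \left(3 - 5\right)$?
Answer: $2178$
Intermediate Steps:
$C{\left(G \right)} = -6$ ($C{\left(G \right)} = 3 \left(-2\right) = -6$)
$C{\left(\left(-4 - 4\right)^{2} \right)} d \left(-33\right) = \left(-6\right) 11 \left(-33\right) = \left(-66\right) \left(-33\right) = 2178$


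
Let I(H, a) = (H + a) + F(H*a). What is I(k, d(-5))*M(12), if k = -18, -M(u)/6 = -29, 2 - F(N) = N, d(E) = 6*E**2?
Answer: 493116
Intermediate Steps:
F(N) = 2 - N
M(u) = 174 (M(u) = -6*(-29) = 174)
I(H, a) = 2 + H + a - H*a (I(H, a) = (H + a) + (2 - H*a) = 2 + H + a - H*a)
I(k, d(-5))*M(12) = (2 - 18 + 6*(-5)**2 - 1*(-18)*6*(-5)**2)*174 = (2 - 18 + 6*25 - 1*(-18)*6*25)*174 = (2 - 18 + 150 - 1*(-18)*150)*174 = (2 - 18 + 150 + 2700)*174 = 2834*174 = 493116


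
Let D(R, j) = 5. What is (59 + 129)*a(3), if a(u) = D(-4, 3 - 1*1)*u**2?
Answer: 8460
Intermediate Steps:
a(u) = 5*u**2
(59 + 129)*a(3) = (59 + 129)*(5*3**2) = 188*(5*9) = 188*45 = 8460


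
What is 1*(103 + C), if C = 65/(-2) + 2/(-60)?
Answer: 1057/15 ≈ 70.467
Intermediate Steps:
C = -488/15 (C = 65*(-1/2) + 2*(-1/60) = -65/2 - 1/30 = -488/15 ≈ -32.533)
1*(103 + C) = 1*(103 - 488/15) = 1*(1057/15) = 1057/15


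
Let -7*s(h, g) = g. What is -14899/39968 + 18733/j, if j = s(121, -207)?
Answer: 5237959715/8273376 ≈ 633.11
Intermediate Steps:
s(h, g) = -g/7
j = 207/7 (j = -⅐*(-207) = 207/7 ≈ 29.571)
-14899/39968 + 18733/j = -14899/39968 + 18733/(207/7) = -14899*1/39968 + 18733*(7/207) = -14899/39968 + 131131/207 = 5237959715/8273376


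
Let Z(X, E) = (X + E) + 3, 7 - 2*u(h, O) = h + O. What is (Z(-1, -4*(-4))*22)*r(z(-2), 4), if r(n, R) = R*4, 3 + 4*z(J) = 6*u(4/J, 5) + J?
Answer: 6336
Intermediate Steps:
u(h, O) = 7/2 - O/2 - h/2 (u(h, O) = 7/2 - (h + O)/2 = 7/2 - (O + h)/2 = 7/2 + (-O/2 - h/2) = 7/2 - O/2 - h/2)
z(J) = 3/4 - 3/J + J/4 (z(J) = -3/4 + (6*(7/2 - 1/2*5 - 2/J) + J)/4 = -3/4 + (6*(7/2 - 5/2 - 2/J) + J)/4 = -3/4 + (6*(1 - 2/J) + J)/4 = -3/4 + ((6 - 12/J) + J)/4 = -3/4 + (6 + J - 12/J)/4 = -3/4 + (3/2 - 3/J + J/4) = 3/4 - 3/J + J/4)
r(n, R) = 4*R
Z(X, E) = 3 + E + X (Z(X, E) = (E + X) + 3 = 3 + E + X)
(Z(-1, -4*(-4))*22)*r(z(-2), 4) = ((3 - 4*(-4) - 1)*22)*(4*4) = ((3 + 16 - 1)*22)*16 = (18*22)*16 = 396*16 = 6336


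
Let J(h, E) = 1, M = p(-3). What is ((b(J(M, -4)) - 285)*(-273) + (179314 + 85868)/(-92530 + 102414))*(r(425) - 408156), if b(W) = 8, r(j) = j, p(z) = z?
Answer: -152430875710863/4942 ≈ -3.0844e+10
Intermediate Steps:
M = -3
((b(J(M, -4)) - 285)*(-273) + (179314 + 85868)/(-92530 + 102414))*(r(425) - 408156) = ((8 - 285)*(-273) + (179314 + 85868)/(-92530 + 102414))*(425 - 408156) = (-277*(-273) + 265182/9884)*(-407731) = (75621 + 265182*(1/9884))*(-407731) = (75621 + 132591/4942)*(-407731) = (373851573/4942)*(-407731) = -152430875710863/4942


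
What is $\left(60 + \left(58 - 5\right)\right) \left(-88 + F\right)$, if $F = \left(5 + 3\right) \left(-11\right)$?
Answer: $-19888$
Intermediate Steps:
$F = -88$ ($F = 8 \left(-11\right) = -88$)
$\left(60 + \left(58 - 5\right)\right) \left(-88 + F\right) = \left(60 + \left(58 - 5\right)\right) \left(-88 - 88\right) = \left(60 + \left(58 - 5\right)\right) \left(-176\right) = \left(60 + 53\right) \left(-176\right) = 113 \left(-176\right) = -19888$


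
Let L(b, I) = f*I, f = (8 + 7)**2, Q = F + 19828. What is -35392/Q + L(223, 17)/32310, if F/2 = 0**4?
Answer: -5931519/3559126 ≈ -1.6666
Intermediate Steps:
F = 0 (F = 2*0**4 = 2*0 = 0)
Q = 19828 (Q = 0 + 19828 = 19828)
f = 225 (f = 15**2 = 225)
L(b, I) = 225*I
-35392/Q + L(223, 17)/32310 = -35392/19828 + (225*17)/32310 = -35392*1/19828 + 3825*(1/32310) = -8848/4957 + 85/718 = -5931519/3559126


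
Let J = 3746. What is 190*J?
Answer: 711740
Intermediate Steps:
190*J = 190*3746 = 711740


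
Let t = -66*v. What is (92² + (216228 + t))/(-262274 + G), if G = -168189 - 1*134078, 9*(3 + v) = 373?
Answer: -666464/1693623 ≈ -0.39351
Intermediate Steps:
v = 346/9 (v = -3 + (⅑)*373 = -3 + 373/9 = 346/9 ≈ 38.444)
G = -302267 (G = -168189 - 134078 = -302267)
t = -7612/3 (t = -66*346/9 = -7612/3 ≈ -2537.3)
(92² + (216228 + t))/(-262274 + G) = (92² + (216228 - 7612/3))/(-262274 - 302267) = (8464 + 641072/3)/(-564541) = (666464/3)*(-1/564541) = -666464/1693623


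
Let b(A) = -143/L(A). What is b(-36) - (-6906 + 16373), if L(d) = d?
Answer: -340669/36 ≈ -9463.0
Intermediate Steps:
b(A) = -143/A
b(-36) - (-6906 + 16373) = -143/(-36) - (-6906 + 16373) = -143*(-1/36) - 1*9467 = 143/36 - 9467 = -340669/36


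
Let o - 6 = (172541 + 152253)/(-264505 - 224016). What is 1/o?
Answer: 488521/2606332 ≈ 0.18744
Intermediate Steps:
o = 2606332/488521 (o = 6 + (172541 + 152253)/(-264505 - 224016) = 6 + 324794/(-488521) = 6 + 324794*(-1/488521) = 6 - 324794/488521 = 2606332/488521 ≈ 5.3352)
1/o = 1/(2606332/488521) = 488521/2606332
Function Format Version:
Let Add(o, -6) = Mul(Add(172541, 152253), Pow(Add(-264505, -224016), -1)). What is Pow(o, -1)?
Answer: Rational(488521, 2606332) ≈ 0.18744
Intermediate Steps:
o = Rational(2606332, 488521) (o = Add(6, Mul(Add(172541, 152253), Pow(Add(-264505, -224016), -1))) = Add(6, Mul(324794, Pow(-488521, -1))) = Add(6, Mul(324794, Rational(-1, 488521))) = Add(6, Rational(-324794, 488521)) = Rational(2606332, 488521) ≈ 5.3352)
Pow(o, -1) = Pow(Rational(2606332, 488521), -1) = Rational(488521, 2606332)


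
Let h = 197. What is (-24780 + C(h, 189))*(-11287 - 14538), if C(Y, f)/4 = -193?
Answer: 659880400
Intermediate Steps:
C(Y, f) = -772 (C(Y, f) = 4*(-193) = -772)
(-24780 + C(h, 189))*(-11287 - 14538) = (-24780 - 772)*(-11287 - 14538) = -25552*(-25825) = 659880400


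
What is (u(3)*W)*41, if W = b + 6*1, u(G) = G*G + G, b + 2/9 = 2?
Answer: 11480/3 ≈ 3826.7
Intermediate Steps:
b = 16/9 (b = -2/9 + 2 = 16/9 ≈ 1.7778)
u(G) = G + G² (u(G) = G² + G = G + G²)
W = 70/9 (W = 16/9 + 6*1 = 16/9 + 6 = 70/9 ≈ 7.7778)
(u(3)*W)*41 = ((3*(1 + 3))*(70/9))*41 = ((3*4)*(70/9))*41 = (12*(70/9))*41 = (280/3)*41 = 11480/3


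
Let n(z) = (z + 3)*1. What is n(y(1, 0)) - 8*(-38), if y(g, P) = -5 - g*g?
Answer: 301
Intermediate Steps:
y(g, P) = -5 - g**2
n(z) = 3 + z (n(z) = (3 + z)*1 = 3 + z)
n(y(1, 0)) - 8*(-38) = (3 + (-5 - 1*1**2)) - 8*(-38) = (3 + (-5 - 1*1)) + 304 = (3 + (-5 - 1)) + 304 = (3 - 6) + 304 = -3 + 304 = 301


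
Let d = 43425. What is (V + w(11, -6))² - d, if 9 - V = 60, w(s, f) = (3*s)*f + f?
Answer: 21600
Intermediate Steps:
w(s, f) = f + 3*f*s (w(s, f) = 3*f*s + f = f + 3*f*s)
V = -51 (V = 9 - 1*60 = 9 - 60 = -51)
(V + w(11, -6))² - d = (-51 - 6*(1 + 3*11))² - 1*43425 = (-51 - 6*(1 + 33))² - 43425 = (-51 - 6*34)² - 43425 = (-51 - 204)² - 43425 = (-255)² - 43425 = 65025 - 43425 = 21600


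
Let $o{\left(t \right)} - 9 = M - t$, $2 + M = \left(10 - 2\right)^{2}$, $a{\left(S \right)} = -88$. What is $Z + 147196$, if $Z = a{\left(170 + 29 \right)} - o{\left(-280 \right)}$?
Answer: $146757$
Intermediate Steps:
$M = 62$ ($M = -2 + \left(10 - 2\right)^{2} = -2 + 8^{2} = -2 + 64 = 62$)
$o{\left(t \right)} = 71 - t$ ($o{\left(t \right)} = 9 - \left(-62 + t\right) = 71 - t$)
$Z = -439$ ($Z = -88 - \left(71 - -280\right) = -88 - \left(71 + 280\right) = -88 - 351 = -439$)
$Z + 147196 = -439 + 147196 = 146757$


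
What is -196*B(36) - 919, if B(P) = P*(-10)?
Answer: 69641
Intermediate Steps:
B(P) = -10*P
-196*B(36) - 919 = -(-1960)*36 - 919 = -196*(-360) - 919 = 70560 - 919 = 69641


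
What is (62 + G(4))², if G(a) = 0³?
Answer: 3844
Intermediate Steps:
G(a) = 0
(62 + G(4))² = (62 + 0)² = 62² = 3844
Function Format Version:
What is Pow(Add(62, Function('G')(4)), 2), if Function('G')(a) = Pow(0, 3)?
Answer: 3844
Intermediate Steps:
Function('G')(a) = 0
Pow(Add(62, Function('G')(4)), 2) = Pow(Add(62, 0), 2) = Pow(62, 2) = 3844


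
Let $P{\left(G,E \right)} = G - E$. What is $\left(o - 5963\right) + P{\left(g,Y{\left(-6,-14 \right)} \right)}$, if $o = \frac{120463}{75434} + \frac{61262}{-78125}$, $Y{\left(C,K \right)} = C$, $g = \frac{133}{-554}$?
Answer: $- \frac{4861751827985058}{816219453125} \approx -5956.4$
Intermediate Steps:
$g = - \frac{133}{554}$ ($g = 133 \left(- \frac{1}{554}\right) = - \frac{133}{554} \approx -0.24007$)
$o = \frac{4789934167}{5893281250}$ ($o = 120463 \cdot \frac{1}{75434} + 61262 \left(- \frac{1}{78125}\right) = \frac{120463}{75434} - \frac{61262}{78125} = \frac{4789934167}{5893281250} \approx 0.81278$)
$\left(o - 5963\right) + P{\left(g,Y{\left(-6,-14 \right)} \right)} = \left(\frac{4789934167}{5893281250} - 5963\right) - - \frac{3191}{554} = - \frac{35136846159583}{5893281250} + \left(- \frac{133}{554} + 6\right) = - \frac{35136846159583}{5893281250} + \frac{3191}{554} = - \frac{4861751827985058}{816219453125}$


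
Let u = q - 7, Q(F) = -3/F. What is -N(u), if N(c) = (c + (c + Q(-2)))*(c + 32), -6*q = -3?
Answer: 1173/4 ≈ 293.25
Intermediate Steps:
q = 1/2 (q = -1/6*(-3) = 1/2 ≈ 0.50000)
u = -13/2 (u = 1/2 - 7 = -13/2 ≈ -6.5000)
N(c) = (32 + c)*(3/2 + 2*c) (N(c) = (c + (c - 3/(-2)))*(c + 32) = (c + (c - 3*(-1/2)))*(32 + c) = (c + (c + 3/2))*(32 + c) = (c + (3/2 + c))*(32 + c) = (3/2 + 2*c)*(32 + c) = (32 + c)*(3/2 + 2*c))
-N(u) = -(48 + 2*(-13/2)**2 + (131/2)*(-13/2)) = -(48 + 2*(169/4) - 1703/4) = -(48 + 169/2 - 1703/4) = -1*(-1173/4) = 1173/4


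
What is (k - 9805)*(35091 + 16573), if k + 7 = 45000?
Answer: 1817952832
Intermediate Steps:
k = 44993 (k = -7 + 45000 = 44993)
(k - 9805)*(35091 + 16573) = (44993 - 9805)*(35091 + 16573) = 35188*51664 = 1817952832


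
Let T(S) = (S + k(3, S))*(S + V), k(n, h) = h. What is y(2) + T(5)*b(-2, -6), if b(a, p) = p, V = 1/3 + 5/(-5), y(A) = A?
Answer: -258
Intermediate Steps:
V = -2/3 (V = 1*(1/3) + 5*(-1/5) = 1/3 - 1 = -2/3 ≈ -0.66667)
T(S) = 2*S*(-2/3 + S) (T(S) = (S + S)*(S - 2/3) = (2*S)*(-2/3 + S) = 2*S*(-2/3 + S))
y(2) + T(5)*b(-2, -6) = 2 + ((2/3)*5*(-2 + 3*5))*(-6) = 2 + ((2/3)*5*(-2 + 15))*(-6) = 2 + ((2/3)*5*13)*(-6) = 2 + (130/3)*(-6) = 2 - 260 = -258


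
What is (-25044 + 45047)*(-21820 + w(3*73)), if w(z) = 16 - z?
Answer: -440526069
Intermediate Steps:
(-25044 + 45047)*(-21820 + w(3*73)) = (-25044 + 45047)*(-21820 + (16 - 3*73)) = 20003*(-21820 + (16 - 1*219)) = 20003*(-21820 + (16 - 219)) = 20003*(-21820 - 203) = 20003*(-22023) = -440526069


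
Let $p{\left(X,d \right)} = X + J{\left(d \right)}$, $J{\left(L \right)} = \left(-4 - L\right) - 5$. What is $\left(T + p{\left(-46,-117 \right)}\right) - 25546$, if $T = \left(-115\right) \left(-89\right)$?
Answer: $-15249$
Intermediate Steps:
$J{\left(L \right)} = -9 - L$ ($J{\left(L \right)} = \left(-4 - L\right) - 5 = -9 - L$)
$p{\left(X,d \right)} = -9 + X - d$ ($p{\left(X,d \right)} = X - \left(9 + d\right) = -9 + X - d$)
$T = 10235$
$\left(T + p{\left(-46,-117 \right)}\right) - 25546 = \left(10235 - -62\right) - 25546 = \left(10235 + 62\right) - 25546 = 10297 - 25546 = -15249$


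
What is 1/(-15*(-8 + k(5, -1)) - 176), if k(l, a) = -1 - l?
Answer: 1/34 ≈ 0.029412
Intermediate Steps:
1/(-15*(-8 + k(5, -1)) - 176) = 1/(-15*(-8 + (-1 - 1*5)) - 176) = 1/(-15*(-8 + (-1 - 5)) - 176) = 1/(-15*(-8 - 6) - 176) = 1/(-15*(-14) - 176) = 1/(210 - 176) = 1/34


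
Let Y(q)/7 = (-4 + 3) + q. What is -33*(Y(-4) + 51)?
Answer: -528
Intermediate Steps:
Y(q) = -7 + 7*q (Y(q) = 7*((-4 + 3) + q) = 7*(-1 + q) = -7 + 7*q)
-33*(Y(-4) + 51) = -33*((-7 + 7*(-4)) + 51) = -33*((-7 - 28) + 51) = -33*(-35 + 51) = -33*16 = -528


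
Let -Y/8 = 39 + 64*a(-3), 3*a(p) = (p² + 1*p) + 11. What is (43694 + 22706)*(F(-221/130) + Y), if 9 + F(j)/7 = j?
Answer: -655016080/3 ≈ -2.1834e+8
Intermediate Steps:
a(p) = 11/3 + p/3 + p²/3 (a(p) = ((p² + 1*p) + 11)/3 = ((p² + p) + 11)/3 = ((p + p²) + 11)/3 = (11 + p + p²)/3 = 11/3 + p/3 + p²/3)
F(j) = -63 + 7*j
Y = -9640/3 (Y = -8*(39 + 64*(11/3 + (⅓)*(-3) + (⅓)*(-3)²)) = -8*(39 + 64*(11/3 - 1 + (⅓)*9)) = -8*(39 + 64*(11/3 - 1 + 3)) = -8*(39 + 64*(17/3)) = -8*(39 + 1088/3) = -8*1205/3 = -9640/3 ≈ -3213.3)
(43694 + 22706)*(F(-221/130) + Y) = (43694 + 22706)*((-63 + 7*(-221/130)) - 9640/3) = 66400*((-63 + 7*(-221*1/130)) - 9640/3) = 66400*((-63 + 7*(-17/10)) - 9640/3) = 66400*((-63 - 119/10) - 9640/3) = 66400*(-749/10 - 9640/3) = 66400*(-98647/30) = -655016080/3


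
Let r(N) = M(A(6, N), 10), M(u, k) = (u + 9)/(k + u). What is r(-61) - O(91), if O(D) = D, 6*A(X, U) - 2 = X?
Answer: -3063/34 ≈ -90.088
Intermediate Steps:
A(X, U) = ⅓ + X/6
M(u, k) = (9 + u)/(k + u)
r(N) = 31/34 (r(N) = (9 + (⅓ + (⅙)*6))/(10 + (⅓ + (⅙)*6)) = (9 + (⅓ + 1))/(10 + (⅓ + 1)) = (9 + 4/3)/(10 + 4/3) = (31/3)/(34/3) = (3/34)*(31/3) = 31/34)
r(-61) - O(91) = 31/34 - 1*91 = 31/34 - 91 = -3063/34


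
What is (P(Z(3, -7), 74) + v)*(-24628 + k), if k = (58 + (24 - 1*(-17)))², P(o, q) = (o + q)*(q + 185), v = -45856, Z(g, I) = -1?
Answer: 399572823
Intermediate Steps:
P(o, q) = (185 + q)*(o + q) (P(o, q) = (o + q)*(185 + q) = (185 + q)*(o + q))
k = 9801 (k = (58 + (24 + 17))² = (58 + 41)² = 99² = 9801)
(P(Z(3, -7), 74) + v)*(-24628 + k) = ((74² + 185*(-1) + 185*74 - 1*74) - 45856)*(-24628 + 9801) = ((5476 - 185 + 13690 - 74) - 45856)*(-14827) = (18907 - 45856)*(-14827) = -26949*(-14827) = 399572823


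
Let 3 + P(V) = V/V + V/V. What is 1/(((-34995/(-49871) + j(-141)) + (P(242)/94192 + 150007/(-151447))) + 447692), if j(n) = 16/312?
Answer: 27745169159709456/12421283681696968966801 ≈ 2.2337e-6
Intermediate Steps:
P(V) = -1 (P(V) = -3 + (V/V + V/V) = -3 + (1 + 1) = -3 + 2 = -1)
j(n) = 2/39 (j(n) = 16*(1/312) = 2/39)
1/(((-34995/(-49871) + j(-141)) + (P(242)/94192 + 150007/(-151447))) + 447692) = 1/(((-34995/(-49871) + 2/39) + (-1/94192 + 150007/(-151447))) + 447692) = 1/(((-34995*(-1/49871) + 2/39) + (-1*1/94192 + 150007*(-1/151447))) + 447692) = 1/(((34995/49871 + 2/39) + (-1/94192 - 150007/151447)) + 447692) = 1/((1464547/1944969 - 14129610791/14265095824) + 447692) = 1/(-6589751676808751/27745169159709456 + 447692) = 1/(12421283681696968966801/27745169159709456) = 27745169159709456/12421283681696968966801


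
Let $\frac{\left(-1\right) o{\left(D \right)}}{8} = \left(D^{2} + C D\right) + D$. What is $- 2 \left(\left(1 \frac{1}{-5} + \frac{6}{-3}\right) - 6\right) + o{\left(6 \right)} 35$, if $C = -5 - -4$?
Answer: $- \frac{50318}{5} \approx -10064.0$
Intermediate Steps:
$C = -1$ ($C = -5 + 4 = -1$)
$o{\left(D \right)} = - 8 D^{2}$ ($o{\left(D \right)} = - 8 \left(\left(D^{2} - D\right) + D\right) = - 8 D^{2}$)
$- 2 \left(\left(1 \frac{1}{-5} + \frac{6}{-3}\right) - 6\right) + o{\left(6 \right)} 35 = - 2 \left(\left(1 \frac{1}{-5} + \frac{6}{-3}\right) - 6\right) + - 8 \cdot 6^{2} \cdot 35 = - 2 \left(\left(1 \left(- \frac{1}{5}\right) + 6 \left(- \frac{1}{3}\right)\right) - 6\right) + \left(-8\right) 36 \cdot 35 = - 2 \left(\left(- \frac{1}{5} - 2\right) - 6\right) - 10080 = - 2 \left(- \frac{11}{5} - 6\right) - 10080 = \left(-2\right) \left(- \frac{41}{5}\right) - 10080 = \frac{82}{5} - 10080 = - \frac{50318}{5}$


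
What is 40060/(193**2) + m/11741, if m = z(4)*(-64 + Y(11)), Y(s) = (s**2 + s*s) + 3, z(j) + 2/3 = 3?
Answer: 1458227863/1312021527 ≈ 1.1114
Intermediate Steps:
z(j) = 7/3 (z(j) = -2/3 + 3 = 7/3)
Y(s) = 3 + 2*s**2 (Y(s) = (s**2 + s**2) + 3 = 2*s**2 + 3 = 3 + 2*s**2)
m = 1267/3 (m = 7*(-64 + (3 + 2*11**2))/3 = 7*(-64 + (3 + 2*121))/3 = 7*(-64 + (3 + 242))/3 = 7*(-64 + 245)/3 = (7/3)*181 = 1267/3 ≈ 422.33)
40060/(193**2) + m/11741 = 40060/(193**2) + (1267/3)/11741 = 40060/37249 + (1267/3)*(1/11741) = 40060*(1/37249) + 1267/35223 = 40060/37249 + 1267/35223 = 1458227863/1312021527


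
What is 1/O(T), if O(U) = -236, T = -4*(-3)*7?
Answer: -1/236 ≈ -0.0042373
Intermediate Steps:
T = 84 (T = 12*7 = 84)
1/O(T) = 1/(-236) = -1/236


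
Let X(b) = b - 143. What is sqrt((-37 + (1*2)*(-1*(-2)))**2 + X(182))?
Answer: 2*sqrt(282) ≈ 33.586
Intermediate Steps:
X(b) = -143 + b
sqrt((-37 + (1*2)*(-1*(-2)))**2 + X(182)) = sqrt((-37 + (1*2)*(-1*(-2)))**2 + (-143 + 182)) = sqrt((-37 + 2*2)**2 + 39) = sqrt((-37 + 4)**2 + 39) = sqrt((-33)**2 + 39) = sqrt(1089 + 39) = sqrt(1128) = 2*sqrt(282)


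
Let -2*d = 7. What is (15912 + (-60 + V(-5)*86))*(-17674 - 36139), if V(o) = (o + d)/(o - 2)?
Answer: -6010643035/7 ≈ -8.5866e+8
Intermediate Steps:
d = -7/2 (d = -½*7 = -7/2 ≈ -3.5000)
V(o) = (-7/2 + o)/(-2 + o) (V(o) = (o - 7/2)/(o - 2) = (-7/2 + o)/(-2 + o))
(15912 + (-60 + V(-5)*86))*(-17674 - 36139) = (15912 + (-60 + ((-7/2 - 5)/(-2 - 5))*86))*(-17674 - 36139) = (15912 + (-60 + (-17/2/(-7))*86))*(-53813) = (15912 + (-60 - ⅐*(-17/2)*86))*(-53813) = (15912 + (-60 + (17/14)*86))*(-53813) = (15912 + (-60 + 731/7))*(-53813) = (15912 + 311/7)*(-53813) = (111695/7)*(-53813) = -6010643035/7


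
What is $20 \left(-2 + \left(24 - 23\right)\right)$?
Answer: $-20$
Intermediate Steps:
$20 \left(-2 + \left(24 - 23\right)\right) = 20 \left(-2 + 1\right) = 20 \left(-1\right) = -20$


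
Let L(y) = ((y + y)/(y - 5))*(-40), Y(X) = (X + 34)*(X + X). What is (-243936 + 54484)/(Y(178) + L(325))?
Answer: -757808/301563 ≈ -2.5129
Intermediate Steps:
Y(X) = 2*X*(34 + X) (Y(X) = (34 + X)*(2*X) = 2*X*(34 + X))
L(y) = -80*y/(-5 + y) (L(y) = ((2*y)/(-5 + y))*(-40) = (2*y/(-5 + y))*(-40) = -80*y/(-5 + y))
(-243936 + 54484)/(Y(178) + L(325)) = (-243936 + 54484)/(2*178*(34 + 178) - 80*325/(-5 + 325)) = -189452/(2*178*212 - 80*325/320) = -189452/(75472 - 80*325*1/320) = -189452/(75472 - 325/4) = -189452/301563/4 = -189452*4/301563 = -757808/301563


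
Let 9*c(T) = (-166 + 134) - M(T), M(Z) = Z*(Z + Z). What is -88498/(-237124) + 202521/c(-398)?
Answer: -101040900029/18782592040 ≈ -5.3795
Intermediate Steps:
M(Z) = 2*Z² (M(Z) = Z*(2*Z) = 2*Z²)
c(T) = -32/9 - 2*T²/9 (c(T) = ((-166 + 134) - 2*T²)/9 = (-32 - 2*T²)/9 = -32/9 - 2*T²/9)
-88498/(-237124) + 202521/c(-398) = -88498/(-237124) + 202521/(-32/9 - 2/9*(-398)²) = -88498*(-1/237124) + 202521/(-32/9 - 2/9*158404) = 44249/118562 + 202521/(-32/9 - 316808/9) = 44249/118562 + 202521/(-316840/9) = 44249/118562 + 202521*(-9/316840) = 44249/118562 - 1822689/316840 = -101040900029/18782592040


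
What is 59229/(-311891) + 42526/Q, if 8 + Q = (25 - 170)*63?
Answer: -13805007413/2851619413 ≈ -4.8411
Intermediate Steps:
Q = -9143 (Q = -8 + (25 - 170)*63 = -8 - 145*63 = -8 - 9135 = -9143)
59229/(-311891) + 42526/Q = 59229/(-311891) + 42526/(-9143) = 59229*(-1/311891) + 42526*(-1/9143) = -59229/311891 - 42526/9143 = -13805007413/2851619413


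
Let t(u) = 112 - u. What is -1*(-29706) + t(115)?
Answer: 29703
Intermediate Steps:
-1*(-29706) + t(115) = -1*(-29706) + (112 - 1*115) = 29706 + (112 - 115) = 29706 - 3 = 29703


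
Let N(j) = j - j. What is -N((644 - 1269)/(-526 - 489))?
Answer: 0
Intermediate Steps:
N(j) = 0
-N((644 - 1269)/(-526 - 489)) = -1*0 = 0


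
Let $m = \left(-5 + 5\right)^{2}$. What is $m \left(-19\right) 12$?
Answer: $0$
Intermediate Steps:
$m = 0$ ($m = 0^{2} = 0$)
$m \left(-19\right) 12 = 0 \left(-19\right) 12 = 0 \cdot 12 = 0$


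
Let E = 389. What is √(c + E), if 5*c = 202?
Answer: √10735/5 ≈ 20.722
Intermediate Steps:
c = 202/5 (c = (⅕)*202 = 202/5 ≈ 40.400)
√(c + E) = √(202/5 + 389) = √(2147/5) = √10735/5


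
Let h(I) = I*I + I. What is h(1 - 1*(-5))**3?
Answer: 74088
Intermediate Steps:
h(I) = I + I**2 (h(I) = I**2 + I = I + I**2)
h(1 - 1*(-5))**3 = ((1 - 1*(-5))*(1 + (1 - 1*(-5))))**3 = ((1 + 5)*(1 + (1 + 5)))**3 = (6*(1 + 6))**3 = (6*7)**3 = 42**3 = 74088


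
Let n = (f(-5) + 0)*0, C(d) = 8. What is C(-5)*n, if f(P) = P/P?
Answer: 0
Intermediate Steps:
f(P) = 1
n = 0 (n = (1 + 0)*0 = 1*0 = 0)
C(-5)*n = 8*0 = 0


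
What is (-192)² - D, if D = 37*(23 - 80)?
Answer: 38973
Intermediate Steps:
D = -2109 (D = 37*(-57) = -2109)
(-192)² - D = (-192)² - 1*(-2109) = 36864 + 2109 = 38973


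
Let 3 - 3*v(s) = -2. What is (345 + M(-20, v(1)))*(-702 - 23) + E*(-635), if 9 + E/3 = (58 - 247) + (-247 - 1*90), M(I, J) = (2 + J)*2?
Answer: 2291200/3 ≈ 7.6373e+5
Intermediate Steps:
v(s) = 5/3 (v(s) = 1 - ⅓*(-2) = 1 + ⅔ = 5/3)
M(I, J) = 4 + 2*J
E = -1605 (E = -27 + 3*((58 - 247) + (-247 - 1*90)) = -27 + 3*(-189 + (-247 - 90)) = -27 + 3*(-189 - 337) = -27 + 3*(-526) = -27 - 1578 = -1605)
(345 + M(-20, v(1)))*(-702 - 23) + E*(-635) = (345 + (4 + 2*(5/3)))*(-702 - 23) - 1605*(-635) = (345 + (4 + 10/3))*(-725) + 1019175 = (345 + 22/3)*(-725) + 1019175 = (1057/3)*(-725) + 1019175 = -766325/3 + 1019175 = 2291200/3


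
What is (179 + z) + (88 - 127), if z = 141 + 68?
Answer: 349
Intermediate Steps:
z = 209
(179 + z) + (88 - 127) = (179 + 209) + (88 - 127) = 388 - 39 = 349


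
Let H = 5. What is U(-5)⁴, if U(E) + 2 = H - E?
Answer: 4096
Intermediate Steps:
U(E) = 3 - E (U(E) = -2 + (5 - E) = 3 - E)
U(-5)⁴ = (3 - 1*(-5))⁴ = (3 + 5)⁴ = 8⁴ = 4096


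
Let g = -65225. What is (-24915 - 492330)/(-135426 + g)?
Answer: 517245/200651 ≈ 2.5778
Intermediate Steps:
(-24915 - 492330)/(-135426 + g) = (-24915 - 492330)/(-135426 - 65225) = -517245/(-200651) = -517245*(-1/200651) = 517245/200651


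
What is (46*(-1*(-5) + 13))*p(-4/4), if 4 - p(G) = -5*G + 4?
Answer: -4140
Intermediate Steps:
p(G) = 5*G (p(G) = 4 - (-5*G + 4) = 4 - (4 - 5*G) = 4 + (-4 + 5*G) = 5*G)
(46*(-1*(-5) + 13))*p(-4/4) = (46*(-1*(-5) + 13))*(5*(-4/4)) = (46*(5 + 13))*(5*(-4*¼)) = (46*18)*(5*(-1)) = 828*(-5) = -4140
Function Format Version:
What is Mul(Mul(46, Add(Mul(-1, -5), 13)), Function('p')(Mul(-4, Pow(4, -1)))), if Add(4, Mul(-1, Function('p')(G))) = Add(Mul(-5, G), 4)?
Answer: -4140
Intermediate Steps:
Function('p')(G) = Mul(5, G) (Function('p')(G) = Add(4, Mul(-1, Add(Mul(-5, G), 4))) = Add(4, Mul(-1, Add(4, Mul(-5, G)))) = Add(4, Add(-4, Mul(5, G))) = Mul(5, G))
Mul(Mul(46, Add(Mul(-1, -5), 13)), Function('p')(Mul(-4, Pow(4, -1)))) = Mul(Mul(46, Add(Mul(-1, -5), 13)), Mul(5, Mul(-4, Pow(4, -1)))) = Mul(Mul(46, Add(5, 13)), Mul(5, Mul(-4, Rational(1, 4)))) = Mul(Mul(46, 18), Mul(5, -1)) = Mul(828, -5) = -4140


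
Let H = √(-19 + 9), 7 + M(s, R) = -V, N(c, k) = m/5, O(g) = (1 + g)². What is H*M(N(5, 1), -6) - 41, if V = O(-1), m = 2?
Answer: -41 - 7*I*√10 ≈ -41.0 - 22.136*I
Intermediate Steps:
N(c, k) = ⅖ (N(c, k) = 2/5 = 2*(⅕) = ⅖)
V = 0 (V = (1 - 1)² = 0² = 0)
M(s, R) = -7 (M(s, R) = -7 - 1*0 = -7 + 0 = -7)
H = I*√10 (H = √(-10) = I*√10 ≈ 3.1623*I)
H*M(N(5, 1), -6) - 41 = (I*√10)*(-7) - 41 = -7*I*√10 - 41 = -41 - 7*I*√10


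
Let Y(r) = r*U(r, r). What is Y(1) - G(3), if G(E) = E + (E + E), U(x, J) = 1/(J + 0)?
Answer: -8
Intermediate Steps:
U(x, J) = 1/J
G(E) = 3*E (G(E) = E + 2*E = 3*E)
Y(r) = 1 (Y(r) = r/r = 1)
Y(1) - G(3) = 1 - 3*3 = 1 - 1*9 = 1 - 9 = -8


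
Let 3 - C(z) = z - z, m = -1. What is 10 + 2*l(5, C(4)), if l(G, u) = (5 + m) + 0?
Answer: 18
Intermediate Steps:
C(z) = 3 (C(z) = 3 - (z - z) = 3 - 1*0 = 3 + 0 = 3)
l(G, u) = 4 (l(G, u) = (5 - 1) + 0 = 4 + 0 = 4)
10 + 2*l(5, C(4)) = 10 + 2*4 = 10 + 8 = 18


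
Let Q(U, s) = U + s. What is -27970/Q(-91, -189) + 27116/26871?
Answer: 75917435/752388 ≈ 100.90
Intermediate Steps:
-27970/Q(-91, -189) + 27116/26871 = -27970/(-91 - 189) + 27116/26871 = -27970/(-280) + 27116*(1/26871) = -27970*(-1/280) + 27116/26871 = 2797/28 + 27116/26871 = 75917435/752388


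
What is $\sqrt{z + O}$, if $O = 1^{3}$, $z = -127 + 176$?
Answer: $5 \sqrt{2} \approx 7.0711$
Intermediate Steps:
$z = 49$
$O = 1$
$\sqrt{z + O} = \sqrt{49 + 1} = \sqrt{50} = 5 \sqrt{2}$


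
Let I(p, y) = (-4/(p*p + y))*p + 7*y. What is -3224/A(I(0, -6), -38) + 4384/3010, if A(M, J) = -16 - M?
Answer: -184428/1505 ≈ -122.54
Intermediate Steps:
I(p, y) = 7*y - 4*p/(y + p²) (I(p, y) = (-4/(p² + y))*p + 7*y = (-4/(y + p²))*p + 7*y = -4*p/(y + p²) + 7*y = 7*y - 4*p/(y + p²))
-3224/A(I(0, -6), -38) + 4384/3010 = -3224/(-16 - (-4*0 + 7*(-6)² + 7*(-6)*0²)/(-6 + 0²)) + 4384/3010 = -3224/(-16 - (0 + 7*36 + 7*(-6)*0)/(-6 + 0)) + 4384*(1/3010) = -3224/(-16 - (0 + 252 + 0)/(-6)) + 2192/1505 = -3224/(-16 - (-1)*252/6) + 2192/1505 = -3224/(-16 - 1*(-42)) + 2192/1505 = -3224/(-16 + 42) + 2192/1505 = -3224/26 + 2192/1505 = -3224*1/26 + 2192/1505 = -124 + 2192/1505 = -184428/1505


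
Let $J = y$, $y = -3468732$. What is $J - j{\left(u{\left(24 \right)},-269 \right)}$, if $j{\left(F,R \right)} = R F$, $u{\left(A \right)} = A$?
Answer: $-3462276$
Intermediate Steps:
$J = -3468732$
$j{\left(F,R \right)} = F R$
$J - j{\left(u{\left(24 \right)},-269 \right)} = -3468732 - 24 \left(-269\right) = -3468732 - -6456 = -3468732 + 6456 = -3462276$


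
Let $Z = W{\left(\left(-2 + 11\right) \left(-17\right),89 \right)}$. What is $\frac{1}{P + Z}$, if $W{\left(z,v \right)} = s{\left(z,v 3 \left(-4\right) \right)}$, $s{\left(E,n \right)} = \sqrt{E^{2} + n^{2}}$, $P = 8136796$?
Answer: $\frac{8136796}{66207447981583} - \frac{3 \sqrt{129337}}{66207447981583} \approx 1.2288 \cdot 10^{-7}$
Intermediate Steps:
$W{\left(z,v \right)} = \sqrt{z^{2} + 144 v^{2}}$ ($W{\left(z,v \right)} = \sqrt{z^{2} + \left(v 3 \left(-4\right)\right)^{2}} = \sqrt{z^{2} + \left(3 v \left(-4\right)\right)^{2}} = \sqrt{z^{2} + \left(- 12 v\right)^{2}} = \sqrt{z^{2} + 144 v^{2}}$)
$Z = 3 \sqrt{129337}$ ($Z = \sqrt{\left(\left(-2 + 11\right) \left(-17\right)\right)^{2} + 144 \cdot 89^{2}} = \sqrt{\left(9 \left(-17\right)\right)^{2} + 144 \cdot 7921} = \sqrt{\left(-153\right)^{2} + 1140624} = \sqrt{23409 + 1140624} = \sqrt{1164033} = 3 \sqrt{129337} \approx 1078.9$)
$\frac{1}{P + Z} = \frac{1}{8136796 + 3 \sqrt{129337}}$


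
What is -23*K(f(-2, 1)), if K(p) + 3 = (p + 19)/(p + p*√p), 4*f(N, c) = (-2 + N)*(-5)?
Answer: 483/5 - 138*√5/5 ≈ 34.885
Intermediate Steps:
f(N, c) = 5/2 - 5*N/4 (f(N, c) = ((-2 + N)*(-5))/4 = (10 - 5*N)/4 = 5/2 - 5*N/4)
K(p) = -3 + (19 + p)/(p + p^(3/2)) (K(p) = -3 + (p + 19)/(p + p*√p) = -3 + (19 + p)/(p + p^(3/2)))
-23*K(f(-2, 1)) = -23*(19 - 3*(5/2 - 5/4*(-2))^(3/2) - 2*(5/2 - 5/4*(-2)))/((5/2 - 5/4*(-2)) + (5/2 - 5/4*(-2))^(3/2)) = -23*(19 - 3*(5/2 + 5/2)^(3/2) - 2*(5/2 + 5/2))/((5/2 + 5/2) + (5/2 + 5/2)^(3/2)) = -23*(19 - 15*√5 - 2*5)/(5 + 5^(3/2)) = -23*(19 - 15*√5 - 10)/(5 + 5*√5) = -23*(9 - 15*√5)/(5 + 5*√5)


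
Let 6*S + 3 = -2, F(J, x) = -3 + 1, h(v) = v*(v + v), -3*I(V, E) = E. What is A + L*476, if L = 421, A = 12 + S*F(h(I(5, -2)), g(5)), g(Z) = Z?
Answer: 601229/3 ≈ 2.0041e+5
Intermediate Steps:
I(V, E) = -E/3
h(v) = 2*v² (h(v) = v*(2*v) = 2*v²)
F(J, x) = -2
S = -⅚ (S = -½ + (⅙)*(-2) = -½ - ⅓ = -⅚ ≈ -0.83333)
A = 41/3 (A = 12 - ⅚*(-2) = 12 + 5/3 = 41/3 ≈ 13.667)
A + L*476 = 41/3 + 421*476 = 41/3 + 200396 = 601229/3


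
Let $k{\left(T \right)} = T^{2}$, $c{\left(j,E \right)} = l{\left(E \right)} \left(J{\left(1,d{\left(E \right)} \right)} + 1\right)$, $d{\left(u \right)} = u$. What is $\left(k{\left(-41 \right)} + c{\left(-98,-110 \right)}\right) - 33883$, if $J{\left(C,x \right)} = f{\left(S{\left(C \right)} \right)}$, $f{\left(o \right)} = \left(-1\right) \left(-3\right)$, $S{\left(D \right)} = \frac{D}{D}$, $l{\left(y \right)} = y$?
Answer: $-32642$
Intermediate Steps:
$S{\left(D \right)} = 1$
$f{\left(o \right)} = 3$
$J{\left(C,x \right)} = 3$
$c{\left(j,E \right)} = 4 E$ ($c{\left(j,E \right)} = E \left(3 + 1\right) = E 4 = 4 E$)
$\left(k{\left(-41 \right)} + c{\left(-98,-110 \right)}\right) - 33883 = \left(\left(-41\right)^{2} + 4 \left(-110\right)\right) - 33883 = \left(1681 - 440\right) - 33883 = 1241 - 33883 = -32642$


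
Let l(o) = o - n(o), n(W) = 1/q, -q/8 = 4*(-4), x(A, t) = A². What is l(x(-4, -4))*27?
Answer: 55269/128 ≈ 431.79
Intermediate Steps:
q = 128 (q = -32*(-4) = -8*(-16) = 128)
n(W) = 1/128
l(o) = -1/128 + o (l(o) = o - 1*1/128 = o - 1/128 = -1/128 + o)
l(x(-4, -4))*27 = (-1/128 + (-4)²)*27 = (-1/128 + 16)*27 = (2047/128)*27 = 55269/128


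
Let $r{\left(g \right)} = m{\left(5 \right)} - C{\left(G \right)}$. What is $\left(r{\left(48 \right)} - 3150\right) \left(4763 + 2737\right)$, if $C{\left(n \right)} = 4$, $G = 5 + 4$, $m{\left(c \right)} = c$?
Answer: $-23617500$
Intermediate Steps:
$G = 9$
$r{\left(g \right)} = 1$ ($r{\left(g \right)} = 5 - 4 = 1$)
$\left(r{\left(48 \right)} - 3150\right) \left(4763 + 2737\right) = \left(1 - 3150\right) \left(4763 + 2737\right) = \left(-3149\right) 7500 = -23617500$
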